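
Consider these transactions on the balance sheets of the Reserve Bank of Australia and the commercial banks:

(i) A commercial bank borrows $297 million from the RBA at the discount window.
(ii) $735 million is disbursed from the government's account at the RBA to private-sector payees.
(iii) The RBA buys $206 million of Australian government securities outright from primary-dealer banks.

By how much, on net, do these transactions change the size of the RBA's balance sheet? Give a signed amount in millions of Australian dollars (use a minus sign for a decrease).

+$503 million

RBA balance sheet:
  Assets:      Securities +$206M, Loans to banks +$297M
  Liabilities: Bank reserves +$1238M, Government deposits −$735M
Commercial banking system:
  Assets:      Reserves at CB +$1238M, Securities −$206M
  Liabilities: Checkable deposits +$735M, Borrowings from CB +$297M
Change in total RBA assets = +$503 million.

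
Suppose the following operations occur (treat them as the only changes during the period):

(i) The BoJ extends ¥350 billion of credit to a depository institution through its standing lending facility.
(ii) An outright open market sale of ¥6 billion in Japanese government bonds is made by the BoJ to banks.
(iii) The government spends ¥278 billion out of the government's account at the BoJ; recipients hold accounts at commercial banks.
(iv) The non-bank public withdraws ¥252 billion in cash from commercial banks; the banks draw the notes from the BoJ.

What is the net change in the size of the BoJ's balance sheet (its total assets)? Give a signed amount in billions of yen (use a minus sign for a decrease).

+¥344 billion

Discount-window loan ¥350 billion: a BoJ asset is acquired → +¥350B.
OMO sale (to banks) ¥6 billion: a BoJ asset is shed → −¥6B.
Government spending ¥278 billion: only the composition of liabilities changes → 0.
Currency withdrawal ¥252 billion: only the composition of liabilities changes → 0.
Net: 350 − 6 + 0 + 0 = +¥344 billion.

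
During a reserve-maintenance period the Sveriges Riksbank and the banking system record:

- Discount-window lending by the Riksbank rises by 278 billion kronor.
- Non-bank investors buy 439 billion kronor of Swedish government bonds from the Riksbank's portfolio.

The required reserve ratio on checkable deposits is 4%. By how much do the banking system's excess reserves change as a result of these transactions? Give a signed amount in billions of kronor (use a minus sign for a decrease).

Discount-window loan 278 billion kronor: reserves +278B, deposits 0.
Asset sale (to non-banks) 439 billion kronor: reserves −439B, deposits −439B.
Totals: Δreserves = −161B, Δdeposits = −439B.
Δrequired reserves = 4% × −439B = −17.56B.
Δexcess reserves = Δreserves − Δrequired = −161B − (−17.56B) = -143.44 billion.

-143.44 billion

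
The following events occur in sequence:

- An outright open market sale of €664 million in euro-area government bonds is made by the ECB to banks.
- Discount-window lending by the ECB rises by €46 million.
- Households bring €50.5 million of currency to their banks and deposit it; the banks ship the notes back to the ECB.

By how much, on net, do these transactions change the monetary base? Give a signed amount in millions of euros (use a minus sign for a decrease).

-€618 million

OMO sale (to banks) €664 million: ECB balance sheet contracts → −€664M.
Discount-window loan €46 million: ECB balance sheet expands → +€46M.
Currency deposit €50.5 million: just a shift between currency and reserves — both are base money → 0.
Net: −664 + 46 + 0 = -€618 million.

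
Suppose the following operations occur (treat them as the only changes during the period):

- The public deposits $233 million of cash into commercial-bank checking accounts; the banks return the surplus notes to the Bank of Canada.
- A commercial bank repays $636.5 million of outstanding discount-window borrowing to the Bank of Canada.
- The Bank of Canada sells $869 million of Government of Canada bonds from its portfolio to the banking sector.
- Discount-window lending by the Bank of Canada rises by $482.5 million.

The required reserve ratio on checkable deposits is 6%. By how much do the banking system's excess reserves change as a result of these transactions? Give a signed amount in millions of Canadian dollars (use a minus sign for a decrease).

-$803.98 million

Currency deposit $233 million: reserves +$233M, deposits +$233M.
Discount-window repayment $636.5 million: reserves −$636.5M, deposits 0.
OMO sale (to banks) $869 million: reserves −$869M, deposits 0.
Discount-window loan $482.5 million: reserves +$482.5M, deposits 0.
Totals: Δreserves = −$790M, Δdeposits = +$233M.
Δrequired reserves = 6% × +$233M = +$13.98M.
Δexcess reserves = Δreserves − Δrequired = −$790M − (+$13.98M) = -$803.98 million.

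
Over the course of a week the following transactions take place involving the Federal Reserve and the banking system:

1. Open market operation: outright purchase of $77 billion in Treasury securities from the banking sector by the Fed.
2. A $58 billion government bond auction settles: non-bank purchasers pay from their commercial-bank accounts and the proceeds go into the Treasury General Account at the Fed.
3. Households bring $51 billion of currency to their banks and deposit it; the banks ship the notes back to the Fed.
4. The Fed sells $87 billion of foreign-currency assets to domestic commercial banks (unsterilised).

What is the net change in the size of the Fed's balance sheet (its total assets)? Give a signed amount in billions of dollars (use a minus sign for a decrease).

-$10 billion

OMO purchase (from banks) $77 billion: a Fed asset is acquired → +$77B.
Government account inflow $58 billion: only the composition of liabilities changes → 0.
Currency deposit $51 billion: only the composition of liabilities changes → 0.
FX sale $87 billion: a Fed asset is shed → −$87B.
Net: 77 + 0 + 0 − 87 = -$10 billion.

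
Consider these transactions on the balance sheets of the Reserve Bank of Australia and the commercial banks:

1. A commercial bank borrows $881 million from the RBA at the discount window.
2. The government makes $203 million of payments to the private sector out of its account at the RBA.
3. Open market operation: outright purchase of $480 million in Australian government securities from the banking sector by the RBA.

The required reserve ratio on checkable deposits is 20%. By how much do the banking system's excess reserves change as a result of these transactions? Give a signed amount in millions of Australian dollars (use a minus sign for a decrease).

+$1523.4 million

Discount-window loan $881 million: reserves +$881M, deposits 0.
Government spending $203 million: reserves +$203M, deposits +$203M.
OMO purchase (from banks) $480 million: reserves +$480M, deposits 0.
Totals: Δreserves = +$1564M, Δdeposits = +$203M.
Δrequired reserves = 20% × +$203M = +$40.6M.
Δexcess reserves = Δreserves − Δrequired = +$1564M − (+$40.6M) = +$1523.4 million.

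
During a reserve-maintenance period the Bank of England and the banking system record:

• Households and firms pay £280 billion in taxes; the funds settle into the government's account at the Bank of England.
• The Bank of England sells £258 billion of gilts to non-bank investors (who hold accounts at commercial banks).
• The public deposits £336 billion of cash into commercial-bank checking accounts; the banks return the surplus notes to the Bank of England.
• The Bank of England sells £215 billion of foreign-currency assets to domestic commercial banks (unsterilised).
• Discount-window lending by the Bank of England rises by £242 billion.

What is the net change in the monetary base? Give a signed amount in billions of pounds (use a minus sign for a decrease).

-£511 billion

Bank of England balance sheet:
  Assets:      Securities −£258B, Loans to banks +£242B, Foreign assets −£215B
  Liabilities: Bank reserves −£175B, Currency in circulation −£336B, Government deposits +£280B
Monetary base = currency + reserves: −£336B + (−£175B) = -£511 billion.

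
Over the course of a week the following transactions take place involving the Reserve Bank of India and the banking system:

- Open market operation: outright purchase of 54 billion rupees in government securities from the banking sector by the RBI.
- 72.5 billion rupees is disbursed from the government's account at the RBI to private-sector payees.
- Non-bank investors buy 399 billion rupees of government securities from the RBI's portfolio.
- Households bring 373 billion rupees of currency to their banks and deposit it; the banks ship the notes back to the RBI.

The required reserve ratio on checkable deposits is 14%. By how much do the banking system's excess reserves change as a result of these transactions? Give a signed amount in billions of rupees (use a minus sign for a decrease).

OMO purchase (from banks) 54 billion rupees: reserves +54B, deposits 0.
Government spending 72.5 billion rupees: reserves +72.5B, deposits +72.5B.
Asset sale (to non-banks) 399 billion rupees: reserves −399B, deposits −399B.
Currency deposit 373 billion rupees: reserves +373B, deposits +373B.
Totals: Δreserves = +100.5B, Δdeposits = +46.5B.
Δrequired reserves = 14% × +46.5B = +6.51B.
Δexcess reserves = Δreserves − Δrequired = +100.5B − (+6.51B) = +93.99 billion.

+93.99 billion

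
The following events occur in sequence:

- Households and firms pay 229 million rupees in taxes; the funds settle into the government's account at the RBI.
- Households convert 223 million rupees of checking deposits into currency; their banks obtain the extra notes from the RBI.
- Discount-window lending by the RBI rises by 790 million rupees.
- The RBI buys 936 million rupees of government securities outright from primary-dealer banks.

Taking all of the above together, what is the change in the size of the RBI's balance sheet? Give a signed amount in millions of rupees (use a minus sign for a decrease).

+1726 million

RBI balance sheet:
  Assets:      Securities +936M, Loans to banks +790M
  Liabilities: Bank reserves +1274M, Currency in circulation +223M, Government deposits +229M
Change in total RBI assets = +1726 million.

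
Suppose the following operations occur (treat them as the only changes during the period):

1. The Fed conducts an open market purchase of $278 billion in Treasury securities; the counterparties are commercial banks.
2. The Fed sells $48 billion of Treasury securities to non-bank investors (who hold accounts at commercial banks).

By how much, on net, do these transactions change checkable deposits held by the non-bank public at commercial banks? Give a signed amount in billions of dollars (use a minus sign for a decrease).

OMO purchase (from banks) $278 billion: the counterparty is a bank, so public deposits are unchanged → 0.
Asset sale (to non-banks) $48 billion: non-bank counterparties' bank balances fall → −$48B.
Net: 0 − 48 = -$48 billion.

-$48 billion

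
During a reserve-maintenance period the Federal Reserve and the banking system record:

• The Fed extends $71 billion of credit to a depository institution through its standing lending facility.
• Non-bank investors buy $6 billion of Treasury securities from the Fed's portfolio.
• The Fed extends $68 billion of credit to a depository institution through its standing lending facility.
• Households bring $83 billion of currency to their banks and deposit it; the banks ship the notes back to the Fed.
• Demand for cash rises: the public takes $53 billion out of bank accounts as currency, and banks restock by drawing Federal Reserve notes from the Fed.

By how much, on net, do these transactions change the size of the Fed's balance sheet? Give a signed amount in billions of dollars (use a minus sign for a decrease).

Discount-window loan $71 billion: a Fed asset is acquired → +$71B.
Asset sale (to non-banks) $6 billion: a Fed asset is shed → −$6B.
Discount-window loan $68 billion: a Fed asset is acquired → +$68B.
Currency deposit $83 billion: only the composition of liabilities changes → 0.
Currency withdrawal $53 billion: only the composition of liabilities changes → 0.
Net: 71 − 6 + 68 + 0 + 0 = +$133 billion.

+$133 billion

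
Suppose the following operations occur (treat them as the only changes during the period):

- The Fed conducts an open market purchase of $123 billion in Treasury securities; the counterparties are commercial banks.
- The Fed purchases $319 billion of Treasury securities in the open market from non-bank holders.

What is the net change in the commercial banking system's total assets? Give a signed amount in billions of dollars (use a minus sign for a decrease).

OMO purchase (from banks) $123 billion: just an asset swap on bank balance sheets → 0.
Asset purchase (from non-banks) $319 billion: bank balance sheets expand → +$319B.
Net: 0 + 319 = +$319 billion.

+$319 billion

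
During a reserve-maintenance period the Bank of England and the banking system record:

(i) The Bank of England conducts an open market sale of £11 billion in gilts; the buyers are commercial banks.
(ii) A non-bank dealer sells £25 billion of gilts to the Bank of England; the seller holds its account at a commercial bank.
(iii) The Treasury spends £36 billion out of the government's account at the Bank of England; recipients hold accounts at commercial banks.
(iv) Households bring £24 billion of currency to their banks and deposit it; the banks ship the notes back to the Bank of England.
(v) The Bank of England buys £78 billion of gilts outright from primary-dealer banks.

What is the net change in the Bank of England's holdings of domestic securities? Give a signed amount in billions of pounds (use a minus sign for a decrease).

+£92 billion

Bank of England balance sheet:
  Assets:      Securities +£92B
  Liabilities: Bank reserves +£152B, Currency in circulation −£24B, Government deposits −£36B
Commercial banking system:
  Assets:      Reserves at CB +£152B, Securities −£67B
  Liabilities: Checkable deposits +£85B
So the change in the Bank of England's holdings of domestic securities is +£92 billion.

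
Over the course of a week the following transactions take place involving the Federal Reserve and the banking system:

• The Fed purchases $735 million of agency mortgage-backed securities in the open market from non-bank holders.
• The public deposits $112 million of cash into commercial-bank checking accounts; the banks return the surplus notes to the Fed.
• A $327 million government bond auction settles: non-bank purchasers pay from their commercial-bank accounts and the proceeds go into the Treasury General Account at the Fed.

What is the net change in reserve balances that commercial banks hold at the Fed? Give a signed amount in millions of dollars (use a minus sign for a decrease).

Asset purchase (from non-banks) $735 million: the Fed pays by crediting reserve accounts → +$735M.
Currency deposit $112 million: returned notes are swapped for reserve credit → +$112M.
Government account inflow $327 million: funds move from bank reserves into the government account → −$327M.
Net: 735 + 112 − 327 = +$520 million.

+$520 million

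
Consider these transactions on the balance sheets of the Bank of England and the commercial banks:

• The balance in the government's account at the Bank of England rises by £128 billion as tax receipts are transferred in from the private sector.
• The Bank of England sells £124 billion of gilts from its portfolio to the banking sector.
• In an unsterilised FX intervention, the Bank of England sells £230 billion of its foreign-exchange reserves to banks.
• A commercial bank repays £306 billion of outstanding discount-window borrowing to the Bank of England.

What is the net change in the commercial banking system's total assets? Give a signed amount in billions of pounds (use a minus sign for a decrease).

-£434 billion

Bank of England balance sheet:
  Assets:      Securities −£124B, Loans to banks −£306B, Foreign assets −£230B
  Liabilities: Bank reserves −£788B, Government deposits +£128B
Commercial banking system:
  Assets:      Reserves at CB −£788B, Securities +£124B, Foreign assets +£230B
  Liabilities: Checkable deposits −£128B, Borrowings from CB −£306B
Change in total bank assets = -£434 billion.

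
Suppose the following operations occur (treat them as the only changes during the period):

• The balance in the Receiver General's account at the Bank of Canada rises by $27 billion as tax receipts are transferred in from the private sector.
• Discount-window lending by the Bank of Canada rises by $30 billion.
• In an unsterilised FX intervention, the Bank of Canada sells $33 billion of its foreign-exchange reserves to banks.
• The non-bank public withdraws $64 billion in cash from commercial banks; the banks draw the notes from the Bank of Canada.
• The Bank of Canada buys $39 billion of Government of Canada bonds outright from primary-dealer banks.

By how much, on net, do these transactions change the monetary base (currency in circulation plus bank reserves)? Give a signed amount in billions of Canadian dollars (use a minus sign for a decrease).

+$9 billion

Government account inflow $27 billion: reserves shift to a non-base liability → −$27B.
Discount-window loan $30 billion: Bank of Canada balance sheet expands → +$30B.
FX sale $33 billion: Bank of Canada balance sheet contracts → −$33B.
Currency withdrawal $64 billion: just a shift between currency and reserves — both are base money → 0.
OMO purchase (from banks) $39 billion: Bank of Canada balance sheet expands → +$39B.
Net: −27 + 30 − 33 + 0 + 39 = +$9 billion.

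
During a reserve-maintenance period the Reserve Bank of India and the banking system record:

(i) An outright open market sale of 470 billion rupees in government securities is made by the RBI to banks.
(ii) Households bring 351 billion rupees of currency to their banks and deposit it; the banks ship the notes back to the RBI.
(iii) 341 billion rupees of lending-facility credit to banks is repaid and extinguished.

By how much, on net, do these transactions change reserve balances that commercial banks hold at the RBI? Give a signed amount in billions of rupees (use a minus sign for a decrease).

-460 billion

RBI balance sheet:
  Assets:      Securities −470B, Loans to banks −341B
  Liabilities: Bank reserves −460B, Currency in circulation −351B
So the change in reserve balances that commercial banks hold at the RBI is -460 billion.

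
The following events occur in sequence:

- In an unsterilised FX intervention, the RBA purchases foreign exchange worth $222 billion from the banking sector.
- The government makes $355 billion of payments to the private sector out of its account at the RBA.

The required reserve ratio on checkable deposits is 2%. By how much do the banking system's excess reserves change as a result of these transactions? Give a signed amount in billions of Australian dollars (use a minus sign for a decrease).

+$569.9 billion

FX purchase $222 billion: reserves +$222B, deposits 0.
Government spending $355 billion: reserves +$355B, deposits +$355B.
Totals: Δreserves = +$577B, Δdeposits = +$355B.
Δrequired reserves = 2% × +$355B = +$7.1B.
Δexcess reserves = Δreserves − Δrequired = +$577B − (+$7.1B) = +$569.9 billion.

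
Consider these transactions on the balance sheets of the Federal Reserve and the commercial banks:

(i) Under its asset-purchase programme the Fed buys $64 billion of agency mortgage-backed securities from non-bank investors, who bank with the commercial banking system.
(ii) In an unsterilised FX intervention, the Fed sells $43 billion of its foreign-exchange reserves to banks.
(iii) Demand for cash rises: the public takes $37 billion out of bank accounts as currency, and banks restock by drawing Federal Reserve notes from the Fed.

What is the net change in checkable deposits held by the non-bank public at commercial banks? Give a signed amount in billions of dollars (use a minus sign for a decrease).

+$27 billion

Fed balance sheet:
  Assets:      Securities +$64B, Foreign assets −$43B
  Liabilities: Bank reserves −$16B, Currency in circulation +$37B
Commercial banking system:
  Assets:      Reserves at CB −$16B, Foreign assets +$43B
  Liabilities: Checkable deposits +$27B
So the change in checkable deposits held by the non-bank public at commercial banks is +$27 billion.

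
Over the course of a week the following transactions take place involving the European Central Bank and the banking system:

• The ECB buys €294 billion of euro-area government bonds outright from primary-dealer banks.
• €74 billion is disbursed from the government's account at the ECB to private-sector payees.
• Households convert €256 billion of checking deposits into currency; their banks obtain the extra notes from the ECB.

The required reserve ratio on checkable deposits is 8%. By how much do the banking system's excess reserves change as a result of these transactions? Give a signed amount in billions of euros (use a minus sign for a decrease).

+€126.56 billion

OMO purchase (from banks) €294 billion: reserves +€294B, deposits 0.
Government spending €74 billion: reserves +€74B, deposits +€74B.
Currency withdrawal €256 billion: reserves −€256B, deposits −€256B.
Totals: Δreserves = +€112B, Δdeposits = −€182B.
Δrequired reserves = 8% × −€182B = −€14.56B.
Δexcess reserves = Δreserves − Δrequired = +€112B − (−€14.56B) = +€126.56 billion.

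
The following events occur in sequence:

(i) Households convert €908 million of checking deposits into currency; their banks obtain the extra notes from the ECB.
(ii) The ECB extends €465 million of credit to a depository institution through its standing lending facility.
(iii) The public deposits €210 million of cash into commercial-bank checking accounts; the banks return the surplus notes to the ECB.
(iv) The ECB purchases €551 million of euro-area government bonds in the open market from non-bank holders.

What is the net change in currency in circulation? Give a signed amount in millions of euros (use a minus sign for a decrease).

+€698 million

ECB balance sheet:
  Assets:      Securities +€551M, Loans to banks +€465M
  Liabilities: Bank reserves +€318M, Currency in circulation +€698M
So the change in currency in circulation is +€698 million.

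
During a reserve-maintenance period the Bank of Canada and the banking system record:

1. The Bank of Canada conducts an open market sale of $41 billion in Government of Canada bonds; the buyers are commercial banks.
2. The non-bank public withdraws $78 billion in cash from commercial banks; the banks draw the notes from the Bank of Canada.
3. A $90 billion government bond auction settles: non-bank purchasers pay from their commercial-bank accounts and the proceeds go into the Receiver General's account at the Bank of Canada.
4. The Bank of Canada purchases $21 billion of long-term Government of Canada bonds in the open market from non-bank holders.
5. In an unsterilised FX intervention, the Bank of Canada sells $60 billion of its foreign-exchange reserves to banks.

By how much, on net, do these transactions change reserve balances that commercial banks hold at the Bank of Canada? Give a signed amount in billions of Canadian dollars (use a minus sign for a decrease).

-$248 billion

Bank of Canada balance sheet:
  Assets:      Securities −$20B, Foreign assets −$60B
  Liabilities: Bank reserves −$248B, Currency in circulation +$78B, Government deposits +$90B
So the change in reserve balances that commercial banks hold at the Bank of Canada is -$248 billion.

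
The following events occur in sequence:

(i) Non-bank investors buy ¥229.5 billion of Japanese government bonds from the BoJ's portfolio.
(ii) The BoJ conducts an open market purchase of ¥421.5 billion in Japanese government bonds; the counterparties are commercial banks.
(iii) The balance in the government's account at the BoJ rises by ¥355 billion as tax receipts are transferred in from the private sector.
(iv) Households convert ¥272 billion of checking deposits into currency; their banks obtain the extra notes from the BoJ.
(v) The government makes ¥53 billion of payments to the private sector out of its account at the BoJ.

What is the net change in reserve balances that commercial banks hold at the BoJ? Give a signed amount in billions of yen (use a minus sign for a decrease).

BoJ balance sheet:
  Assets:      Securities +¥192B
  Liabilities: Bank reserves −¥382B, Currency in circulation +¥272B, Government deposits +¥302B
So the change in reserve balances that commercial banks hold at the BoJ is -¥382 billion.

-¥382 billion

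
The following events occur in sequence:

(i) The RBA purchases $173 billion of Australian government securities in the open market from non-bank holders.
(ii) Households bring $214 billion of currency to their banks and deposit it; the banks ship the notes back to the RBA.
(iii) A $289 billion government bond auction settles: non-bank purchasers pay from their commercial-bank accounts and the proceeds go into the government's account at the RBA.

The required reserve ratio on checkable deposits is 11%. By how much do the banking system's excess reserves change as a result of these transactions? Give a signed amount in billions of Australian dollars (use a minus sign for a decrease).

Asset purchase (from non-banks) $173 billion: reserves +$173B, deposits +$173B.
Currency deposit $214 billion: reserves +$214B, deposits +$214B.
Government account inflow $289 billion: reserves −$289B, deposits −$289B.
Totals: Δreserves = +$98B, Δdeposits = +$98B.
Δrequired reserves = 11% × +$98B = +$10.78B.
Δexcess reserves = Δreserves − Δrequired = +$98B − (+$10.78B) = +$87.22 billion.

+$87.22 billion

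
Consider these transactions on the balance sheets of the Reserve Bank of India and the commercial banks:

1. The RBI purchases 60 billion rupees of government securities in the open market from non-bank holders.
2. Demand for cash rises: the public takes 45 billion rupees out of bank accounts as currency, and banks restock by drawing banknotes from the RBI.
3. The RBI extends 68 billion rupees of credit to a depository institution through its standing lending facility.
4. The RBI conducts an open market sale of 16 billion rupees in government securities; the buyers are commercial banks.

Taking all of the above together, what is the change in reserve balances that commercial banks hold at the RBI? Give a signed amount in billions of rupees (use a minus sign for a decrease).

+67 billion

RBI balance sheet:
  Assets:      Securities +44B, Loans to banks +68B
  Liabilities: Bank reserves +67B, Currency in circulation +45B
Commercial banking system:
  Assets:      Reserves at CB +67B, Securities +16B
  Liabilities: Checkable deposits +15B, Borrowings from CB +68B
So the change in reserve balances that commercial banks hold at the RBI is +67 billion.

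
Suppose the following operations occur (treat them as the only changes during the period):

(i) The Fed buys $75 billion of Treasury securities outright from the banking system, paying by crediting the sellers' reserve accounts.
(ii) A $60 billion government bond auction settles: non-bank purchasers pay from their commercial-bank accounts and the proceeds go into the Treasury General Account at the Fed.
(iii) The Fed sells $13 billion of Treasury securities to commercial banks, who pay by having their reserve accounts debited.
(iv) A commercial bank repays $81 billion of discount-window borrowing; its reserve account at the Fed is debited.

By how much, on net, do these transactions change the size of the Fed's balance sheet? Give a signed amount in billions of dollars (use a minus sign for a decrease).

-$19 billion

Fed balance sheet:
  Assets:      Securities +$62B, Loans to banks −$81B
  Liabilities: Bank reserves −$79B, Government deposits +$60B
Commercial banking system:
  Assets:      Reserves at CB −$79B, Securities −$62B
  Liabilities: Checkable deposits −$60B, Borrowings from CB −$81B
Change in total Fed assets = -$19 billion.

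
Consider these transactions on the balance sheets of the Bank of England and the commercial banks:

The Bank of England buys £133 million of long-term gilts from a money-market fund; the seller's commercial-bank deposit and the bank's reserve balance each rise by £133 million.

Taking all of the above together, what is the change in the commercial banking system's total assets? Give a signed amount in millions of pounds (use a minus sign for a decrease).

Bank of England balance sheet:
  Assets:      Securities +£133M
  Liabilities: Bank reserves +£133M
Commercial banking system:
  Assets:      Reserves at CB +£133M
  Liabilities: Checkable deposits +£133M
Change in total bank assets = +£133 million.

+£133 million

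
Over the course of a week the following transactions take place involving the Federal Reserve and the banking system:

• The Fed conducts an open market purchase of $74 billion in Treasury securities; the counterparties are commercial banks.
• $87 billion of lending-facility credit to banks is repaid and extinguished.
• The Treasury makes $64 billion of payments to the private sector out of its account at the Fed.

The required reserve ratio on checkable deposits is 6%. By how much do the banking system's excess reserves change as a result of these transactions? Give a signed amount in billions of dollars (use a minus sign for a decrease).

+$47.16 billion

OMO purchase (from banks) $74 billion: reserves +$74B, deposits 0.
Discount-window repayment $87 billion: reserves −$87B, deposits 0.
Government spending $64 billion: reserves +$64B, deposits +$64B.
Totals: Δreserves = +$51B, Δdeposits = +$64B.
Δrequired reserves = 6% × +$64B = +$3.84B.
Δexcess reserves = Δreserves − Δrequired = +$51B − (+$3.84B) = +$47.16 billion.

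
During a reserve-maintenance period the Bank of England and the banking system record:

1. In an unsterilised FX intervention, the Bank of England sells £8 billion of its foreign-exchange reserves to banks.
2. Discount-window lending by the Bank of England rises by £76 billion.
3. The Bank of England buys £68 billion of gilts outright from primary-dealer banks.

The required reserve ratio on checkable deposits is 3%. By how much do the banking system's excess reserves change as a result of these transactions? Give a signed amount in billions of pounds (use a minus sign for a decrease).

FX sale £8 billion: reserves −£8B, deposits 0.
Discount-window loan £76 billion: reserves +£76B, deposits 0.
OMO purchase (from banks) £68 billion: reserves +£68B, deposits 0.
Totals: Δreserves = +£136B, Δdeposits = 0.
Δrequired reserves = 3% × 0 = 0.
Δexcess reserves = Δreserves − Δrequired = +£136B − (0) = +£136 billion.

+£136 billion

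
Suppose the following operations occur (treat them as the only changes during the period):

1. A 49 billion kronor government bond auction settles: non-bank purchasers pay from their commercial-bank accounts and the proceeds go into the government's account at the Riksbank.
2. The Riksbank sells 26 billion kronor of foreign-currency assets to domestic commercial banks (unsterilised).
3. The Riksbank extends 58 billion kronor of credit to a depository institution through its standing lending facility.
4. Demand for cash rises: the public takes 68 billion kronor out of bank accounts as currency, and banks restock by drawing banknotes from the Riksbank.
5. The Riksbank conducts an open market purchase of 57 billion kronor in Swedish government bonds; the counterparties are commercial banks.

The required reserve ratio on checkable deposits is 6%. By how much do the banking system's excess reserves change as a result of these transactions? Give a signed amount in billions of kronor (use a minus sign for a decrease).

Government account inflow 49 billion kronor: reserves −49B, deposits −49B.
FX sale 26 billion kronor: reserves −26B, deposits 0.
Discount-window loan 58 billion kronor: reserves +58B, deposits 0.
Currency withdrawal 68 billion kronor: reserves −68B, deposits −68B.
OMO purchase (from banks) 57 billion kronor: reserves +57B, deposits 0.
Totals: Δreserves = −28B, Δdeposits = −117B.
Δrequired reserves = 6% × −117B = −7.02B.
Δexcess reserves = Δreserves − Δrequired = −28B − (−7.02B) = -20.98 billion.

-20.98 billion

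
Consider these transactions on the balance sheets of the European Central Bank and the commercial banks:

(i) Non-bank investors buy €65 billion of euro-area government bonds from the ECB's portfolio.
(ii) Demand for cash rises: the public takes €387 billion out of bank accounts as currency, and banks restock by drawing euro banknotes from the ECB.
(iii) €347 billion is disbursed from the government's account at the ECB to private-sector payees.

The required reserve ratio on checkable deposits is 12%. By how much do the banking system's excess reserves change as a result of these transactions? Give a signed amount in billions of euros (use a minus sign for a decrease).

-€92.4 billion

Asset sale (to non-banks) €65 billion: reserves −€65B, deposits −€65B.
Currency withdrawal €387 billion: reserves −€387B, deposits −€387B.
Government spending €347 billion: reserves +€347B, deposits +€347B.
Totals: Δreserves = −€105B, Δdeposits = −€105B.
Δrequired reserves = 12% × −€105B = −€12.6B.
Δexcess reserves = Δreserves − Δrequired = −€105B − (−€12.6B) = -€92.4 billion.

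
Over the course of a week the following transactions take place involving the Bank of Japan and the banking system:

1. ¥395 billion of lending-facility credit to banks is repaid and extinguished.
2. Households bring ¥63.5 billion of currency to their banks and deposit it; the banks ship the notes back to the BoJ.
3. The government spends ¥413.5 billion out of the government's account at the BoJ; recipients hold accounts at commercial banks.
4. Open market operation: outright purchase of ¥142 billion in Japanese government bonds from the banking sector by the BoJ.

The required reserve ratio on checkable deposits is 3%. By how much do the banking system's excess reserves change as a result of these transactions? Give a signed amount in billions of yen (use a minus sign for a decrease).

Discount-window repayment ¥395 billion: reserves −¥395B, deposits 0.
Currency deposit ¥63.5 billion: reserves +¥63.5B, deposits +¥63.5B.
Government spending ¥413.5 billion: reserves +¥413.5B, deposits +¥413.5B.
OMO purchase (from banks) ¥142 billion: reserves +¥142B, deposits 0.
Totals: Δreserves = +¥224B, Δdeposits = +¥477B.
Δrequired reserves = 3% × +¥477B = +¥14.31B.
Δexcess reserves = Δreserves − Δrequired = +¥224B − (+¥14.31B) = +¥209.69 billion.

+¥209.69 billion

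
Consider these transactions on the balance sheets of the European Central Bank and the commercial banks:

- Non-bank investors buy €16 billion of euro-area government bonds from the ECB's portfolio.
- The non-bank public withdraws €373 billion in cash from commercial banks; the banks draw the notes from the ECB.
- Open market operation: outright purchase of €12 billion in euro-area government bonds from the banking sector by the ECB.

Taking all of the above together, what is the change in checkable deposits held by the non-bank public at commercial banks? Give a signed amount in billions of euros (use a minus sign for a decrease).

-€389 billion

ECB balance sheet:
  Assets:      Securities −€4B
  Liabilities: Bank reserves −€377B, Currency in circulation +€373B
Commercial banking system:
  Assets:      Reserves at CB −€377B, Securities −€12B
  Liabilities: Checkable deposits −€389B
So the change in checkable deposits held by the non-bank public at commercial banks is -€389 billion.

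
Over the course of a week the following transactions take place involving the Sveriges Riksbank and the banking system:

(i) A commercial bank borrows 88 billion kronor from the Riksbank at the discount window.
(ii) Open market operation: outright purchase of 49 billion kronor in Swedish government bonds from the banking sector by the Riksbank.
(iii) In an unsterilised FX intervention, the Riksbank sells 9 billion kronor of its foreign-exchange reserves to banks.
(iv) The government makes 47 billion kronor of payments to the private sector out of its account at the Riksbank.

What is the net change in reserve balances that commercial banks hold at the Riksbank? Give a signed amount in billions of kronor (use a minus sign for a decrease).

+175 billion

Discount-window loan 88 billion kronor: the loan is credited to the bank's reserve account → +88B.
OMO purchase (from banks) 49 billion kronor: the Riksbank pays by crediting reserve accounts → +49B.
FX sale 9 billion kronor: the buying banks pay out of their reserve balances → −9B.
Government spending 47 billion kronor: government payments flow into bank reserve accounts → +47B.
Net: 88 + 49 − 9 + 47 = +175 billion.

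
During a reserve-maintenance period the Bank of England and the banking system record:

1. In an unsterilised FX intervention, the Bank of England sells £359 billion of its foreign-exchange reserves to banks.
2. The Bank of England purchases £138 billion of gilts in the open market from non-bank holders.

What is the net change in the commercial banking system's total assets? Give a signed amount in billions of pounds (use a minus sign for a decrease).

FX sale £359 billion: just an asset swap on bank balance sheets → 0.
Asset purchase (from non-banks) £138 billion: bank balance sheets expand → +£138B.
Net: 0 + 138 = +£138 billion.

+£138 billion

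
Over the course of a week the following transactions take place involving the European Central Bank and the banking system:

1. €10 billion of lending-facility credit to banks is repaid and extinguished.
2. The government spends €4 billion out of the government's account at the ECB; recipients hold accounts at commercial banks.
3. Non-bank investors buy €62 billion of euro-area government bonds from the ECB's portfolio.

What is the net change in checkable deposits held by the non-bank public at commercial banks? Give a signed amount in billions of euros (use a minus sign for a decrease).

-€58 billion

Discount-window repayment €10 billion: the counterparty is a bank, so public deposits are unchanged → 0.
Government spending €4 billion: non-bank counterparties' bank balances rise → +€4B.
Asset sale (to non-banks) €62 billion: non-bank counterparties' bank balances fall → −€62B.
Net: 0 + 4 − 62 = -€58 billion.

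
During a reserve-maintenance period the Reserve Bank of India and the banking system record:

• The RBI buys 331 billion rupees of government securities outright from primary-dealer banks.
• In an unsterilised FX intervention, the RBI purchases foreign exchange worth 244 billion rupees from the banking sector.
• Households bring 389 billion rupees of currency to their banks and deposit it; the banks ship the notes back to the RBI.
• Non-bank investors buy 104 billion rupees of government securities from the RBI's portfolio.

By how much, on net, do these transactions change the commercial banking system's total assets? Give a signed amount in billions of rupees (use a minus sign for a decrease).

OMO purchase (from banks) 331 billion rupees: just an asset swap on bank balance sheets → 0.
FX purchase 244 billion rupees: just an asset swap on bank balance sheets → 0.
Currency deposit 389 billion rupees: bank balance sheets expand → +389B.
Asset sale (to non-banks) 104 billion rupees: bank balance sheets shrink → −104B.
Net: 0 + 0 + 389 − 104 = +285 billion.

+285 billion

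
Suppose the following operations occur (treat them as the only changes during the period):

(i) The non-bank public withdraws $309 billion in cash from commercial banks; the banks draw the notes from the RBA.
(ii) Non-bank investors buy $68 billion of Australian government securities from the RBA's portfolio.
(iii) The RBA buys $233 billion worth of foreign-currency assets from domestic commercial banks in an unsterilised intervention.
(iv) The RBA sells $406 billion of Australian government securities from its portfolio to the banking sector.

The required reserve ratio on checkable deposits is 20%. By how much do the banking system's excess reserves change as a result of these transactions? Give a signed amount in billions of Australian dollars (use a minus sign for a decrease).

-$474.6 billion

Currency withdrawal $309 billion: reserves −$309B, deposits −$309B.
Asset sale (to non-banks) $68 billion: reserves −$68B, deposits −$68B.
FX purchase $233 billion: reserves +$233B, deposits 0.
OMO sale (to banks) $406 billion: reserves −$406B, deposits 0.
Totals: Δreserves = −$550B, Δdeposits = −$377B.
Δrequired reserves = 20% × −$377B = −$75.4B.
Δexcess reserves = Δreserves − Δrequired = −$550B − (−$75.4B) = -$474.6 billion.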